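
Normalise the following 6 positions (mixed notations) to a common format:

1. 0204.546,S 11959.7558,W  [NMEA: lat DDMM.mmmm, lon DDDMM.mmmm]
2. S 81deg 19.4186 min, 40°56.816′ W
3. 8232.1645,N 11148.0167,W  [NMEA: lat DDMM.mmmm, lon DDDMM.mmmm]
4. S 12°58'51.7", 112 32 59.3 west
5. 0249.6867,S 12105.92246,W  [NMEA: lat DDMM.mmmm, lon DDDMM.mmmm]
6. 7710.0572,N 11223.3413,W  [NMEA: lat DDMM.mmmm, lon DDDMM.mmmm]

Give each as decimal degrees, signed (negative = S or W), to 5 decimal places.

Point 1:
  φ: degrees = first 2 digits = 2, minutes = 4.546; 2 + 4.546/60 = 2.075767
  S → negative
  Lon: split at 3 digits → 119° and 59.7558′; 119 + 59.7558/60 = 119.995930
  W → negative
Point 2:
  φ: 19.4186′ = 0.323643°; total 81.323643
  S → negative
  λ: 56.816′ = 0.946933°; total 40.946933
  W → negative
Point 3:
  Lat: degrees = first 2 digits = 82, minutes = 32.1645; 82 + 32.1645/60 = 82.536075
  N → positive
  Lon: degrees = first 3 digits = 111, minutes = 48.0167; 111 + 48.0167/60 = 111.800278
  hemisphere W, so the sign is −
Point 4:
  Latitude: 12° + 58/60 + 51.7/3600 = 12 + 0.966667 + 0.014361 = 12.981028
  S → negative
  Lon: 112 + 32/60 + 59.3/3600 = 112.549806
  hemisphere W, so the sign is −
Point 5:
  Latitude: degrees = first 2 digits = 2, minutes = 49.6867; 2 + 49.6867/60 = 2.828112
  hemisphere S, so the sign is −
  Lon: split at 3 digits → 121° and 5.92246′; 121 + 5.92246/60 = 121.098708
  hemisphere W, so the sign is −
Point 6:
  Lat: degrees = first 2 digits = 77, minutes = 10.0572; 77 + 10.0572/60 = 77.167620
  N ⇒ keep positive
  λ: degrees = first 3 digits = 112, minutes = 23.3413; 112 + 23.3413/60 = 112.389022
  hemisphere W, so the sign is −

1. -2.07577, -119.99593
2. -81.32364, -40.94693
3. 82.53608, -111.80028
4. -12.98103, -112.54981
5. -2.82811, -121.09871
6. 77.16762, -112.38902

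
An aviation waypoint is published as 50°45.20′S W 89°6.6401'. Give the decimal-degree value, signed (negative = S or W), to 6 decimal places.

φ: 50 + 45.2/60 = 50.7533333
S ⇒ negate
Longitude: 6.6401′ = 0.110668°; total 89.1106683
hemisphere W, so the sign is −

-50.753333, -89.110668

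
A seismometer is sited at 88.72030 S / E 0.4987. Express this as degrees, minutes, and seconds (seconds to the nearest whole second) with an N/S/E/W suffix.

Lat: 0.720300° → 43.21800′; 0.21800 × 60 = 13.08″
λ: whole degrees 0; 29.92200′ → 29′ and 55.32″

88°43′13″ S, 0°29′55″ E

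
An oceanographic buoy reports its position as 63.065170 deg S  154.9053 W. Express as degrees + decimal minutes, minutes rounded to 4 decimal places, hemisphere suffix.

63° 3.9102′ S, 154° 54.3180′ W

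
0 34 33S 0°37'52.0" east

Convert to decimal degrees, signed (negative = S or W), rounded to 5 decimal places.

φ: 0° + 34/60 + 33/3600 = 0 + 0.566667 + 0.009167 = 0.575833
hemisphere S, so the sign is −
Longitude: 0 + 37/60 + 52/3600 = 0.631111
E → positive

-0.57583, 0.63111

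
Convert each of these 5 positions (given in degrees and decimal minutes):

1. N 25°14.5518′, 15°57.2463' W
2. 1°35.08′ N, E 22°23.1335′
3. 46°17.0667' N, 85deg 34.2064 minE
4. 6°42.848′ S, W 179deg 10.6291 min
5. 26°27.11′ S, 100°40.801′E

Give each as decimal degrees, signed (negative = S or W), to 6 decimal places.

1. 25.242530, -15.954105
2. 1.584667, 22.385558
3. 46.284445, 85.570107
4. -6.714133, -179.177152
5. -26.451833, 100.680017

Point 1:
  φ: 14.5518′ = 0.242530°; total 25.2425300
  N ⇒ keep positive
  Lon: 57.2463′ = 0.954105°; total 15.9541050
  hemisphere W, so the sign is −
Point 2:
  Lat: 1 + 35.08/60 = 1.5846667
  N → positive
  λ: 23.1335′ = 0.385558°; total 22.3855583
  E ⇒ keep positive
Point 3:
  Lat: 46 + 17.0667/60 = 46.2844450
  N ⇒ keep positive
  λ: 85 + 34.2064/60 = 85.5701067
  E ⇒ keep positive
Point 4:
  Latitude: 42.848′ = 0.714133°; total 6.7141333
  S → negative
  Longitude: 179 + 10.6291/60 = 179.1771517
  hemisphere W, so the sign is −
Point 5:
  φ: 27.11′ = 0.451833°; total 26.4518333
  hemisphere S, so the sign is −
  Lon: 100 + 40.801/60 = 100.6800167
  E → positive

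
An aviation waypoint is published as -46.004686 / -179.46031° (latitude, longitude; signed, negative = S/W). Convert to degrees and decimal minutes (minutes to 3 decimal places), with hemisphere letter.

Latitude is negative → S; |value| = 46.004686
φ: fractional part 0.004686 → 0.28116 minutes
Longitude is negative → W; |value| = 179.460310
Lon: fractional part 0.460310 → 27.61860 minutes

46° 0.281′ S, 179° 27.619′ W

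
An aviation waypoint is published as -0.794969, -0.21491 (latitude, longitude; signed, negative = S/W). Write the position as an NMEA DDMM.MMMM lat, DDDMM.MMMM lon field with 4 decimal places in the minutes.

0047.6981,S / 00012.8946,W

Latitude is negative → S; |value| = 0.794969
Latitude: minutes = (0.794969 − 0) × 60 = 47.698140
Longitude is negative → W; |value| = 0.214910
Longitude: minutes = (0.214910 − 0) × 60 = 12.894600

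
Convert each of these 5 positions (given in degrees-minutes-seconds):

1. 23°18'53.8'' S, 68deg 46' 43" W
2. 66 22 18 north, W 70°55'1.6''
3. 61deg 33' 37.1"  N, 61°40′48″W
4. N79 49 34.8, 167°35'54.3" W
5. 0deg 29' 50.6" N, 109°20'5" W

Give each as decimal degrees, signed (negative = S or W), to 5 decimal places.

Point 1:
  φ: 23 + 18/60 + 53.8/3600 = 23.314944
  hemisphere S, so the sign is −
  Lon: 68° + 46/60 + 43/3600 = 68 + 0.766667 + 0.011944 = 68.778611
  hemisphere W, so the sign is −
Point 2:
  Latitude: 22′ + 18″ = 22.30000′; 66 + 22.30000/60 = 66.371667
  N ⇒ keep positive
  Lon: 70 + 55/60 + 1.6/3600 = 70.917111
  W ⇒ negate
Point 3:
  Latitude: 61 + 33/60 + 37.1/3600 = 61.560306
  N → positive
  Longitude: 61 + 40/60 + 48/3600 = 61.680000
  hemisphere W, so the sign is −
Point 4:
  φ: 79 + 49/60 + 34.8/3600 = 79.826333
  N ⇒ keep positive
  Longitude: 35′ + 54.3″ = 35.90500′; 167 + 35.90500/60 = 167.598417
  hemisphere W, so the sign is −
Point 5:
  Latitude: 29′ + 50.6″ = 29.84333′; 0 + 29.84333/60 = 0.497389
  N → positive
  Longitude: 20′ + 5″ = 20.08333′; 109 + 20.08333/60 = 109.334722
  W ⇒ negate

1. -23.31494, -68.77861
2. 66.37167, -70.91711
3. 61.56031, -61.68000
4. 79.82633, -167.59842
5. 0.49739, -109.33472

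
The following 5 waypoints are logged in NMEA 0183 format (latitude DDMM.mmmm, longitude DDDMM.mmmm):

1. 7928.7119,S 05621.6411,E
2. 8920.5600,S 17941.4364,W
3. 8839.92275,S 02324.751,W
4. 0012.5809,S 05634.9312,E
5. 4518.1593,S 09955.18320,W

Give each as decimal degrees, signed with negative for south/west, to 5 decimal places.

1. -79.47853, 56.36069
2. -89.34267, -179.69061
3. -88.66538, -23.41252
4. -0.20968, 56.58219
5. -45.30266, -99.91972

Point 1:
  Lat: degrees = first 2 digits = 79, minutes = 28.7119; 79 + 28.7119/60 = 79.478532
  S ⇒ negate
  Lon: split at 3 digits → 056° and 21.6411′; 56 + 21.6411/60 = 56.360685
  E → positive
Point 2:
  Lat: split at 2 digits → 89° and 20.56′; 89 + 20.56/60 = 89.342667
  S → negative
  Longitude: split at 3 digits → 179° and 41.4364′; 179 + 41.4364/60 = 179.690607
  hemisphere W, so the sign is −
Point 3:
  φ: degrees = first 2 digits = 88, minutes = 39.92275; 88 + 39.92275/60 = 88.665379
  S ⇒ negate
  Longitude: degrees = first 3 digits = 23, minutes = 24.751; 23 + 24.751/60 = 23.412517
  W ⇒ negate
Point 4:
  Latitude: degrees = first 2 digits = 0, minutes = 12.5809; 0 + 12.5809/60 = 0.209682
  S → negative
  Longitude: split at 3 digits → 056° and 34.9312′; 56 + 34.9312/60 = 56.582187
  E → positive
Point 5:
  Lat: degrees = first 2 digits = 45, minutes = 18.1593; 45 + 18.1593/60 = 45.302655
  S ⇒ negate
  λ: split at 3 digits → 099° and 55.1832′; 99 + 55.1832/60 = 99.919720
  W → negative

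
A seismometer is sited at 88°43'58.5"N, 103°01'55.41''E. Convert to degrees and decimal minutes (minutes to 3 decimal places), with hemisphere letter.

88° 43.975′ N, 103° 1.924′ E

Lat: seconds/60 = 0.97500; minutes = 43 + 0.97500 = 43.97500
Lon: seconds/60 = 0.92350; minutes = 1 + 0.92350 = 1.92350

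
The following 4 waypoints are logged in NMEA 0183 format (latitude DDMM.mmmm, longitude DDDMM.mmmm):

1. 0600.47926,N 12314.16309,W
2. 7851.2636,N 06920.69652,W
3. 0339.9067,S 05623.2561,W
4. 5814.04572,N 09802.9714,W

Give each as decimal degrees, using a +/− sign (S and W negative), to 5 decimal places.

Point 1:
  Latitude: degrees = first 2 digits = 6, minutes = 0.47926; 6 + 0.47926/60 = 6.007988
  N → positive
  λ: split at 3 digits → 123° and 14.16309′; 123 + 14.16309/60 = 123.236052
  W ⇒ negate
Point 2:
  Latitude: degrees = first 2 digits = 78, minutes = 51.2636; 78 + 51.2636/60 = 78.854393
  N → positive
  Lon: degrees = first 3 digits = 69, minutes = 20.69652; 69 + 20.69652/60 = 69.344942
  W → negative
Point 3:
  Lat: split at 2 digits → 03° and 39.9067′; 3 + 39.9067/60 = 3.665112
  hemisphere S, so the sign is −
  λ: degrees = first 3 digits = 56, minutes = 23.2561; 56 + 23.2561/60 = 56.387602
  hemisphere W, so the sign is −
Point 4:
  Latitude: split at 2 digits → 58° and 14.04572′; 58 + 14.04572/60 = 58.234095
  N → positive
  Lon: split at 3 digits → 098° and 2.9714′; 98 + 2.9714/60 = 98.049523
  W ⇒ negate

1. 6.00799, -123.23605
2. 78.85439, -69.34494
3. -3.66511, -56.38760
4. 58.23410, -98.04952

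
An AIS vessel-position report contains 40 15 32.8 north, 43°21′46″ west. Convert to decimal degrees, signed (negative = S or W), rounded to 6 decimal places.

Lat: 40 + 15/60 + 32.8/3600 = 40.2591111
N → positive
Longitude: 43° + 21/60 + 46/3600 = 43 + 0.350000 + 0.012778 = 43.3627778
hemisphere W, so the sign is −

40.259111, -43.362778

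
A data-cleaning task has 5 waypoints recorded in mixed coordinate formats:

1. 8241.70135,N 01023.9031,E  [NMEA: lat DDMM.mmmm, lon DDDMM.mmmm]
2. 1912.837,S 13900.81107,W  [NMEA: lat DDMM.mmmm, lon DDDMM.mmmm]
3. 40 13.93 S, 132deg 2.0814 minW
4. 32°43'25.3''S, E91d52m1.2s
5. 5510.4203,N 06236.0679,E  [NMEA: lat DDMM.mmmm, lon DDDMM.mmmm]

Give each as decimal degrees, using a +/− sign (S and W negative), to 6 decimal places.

1. 82.695023, 10.398385
2. -19.213950, -139.013518
3. -40.232167, -132.034690
4. -32.723694, 91.867000
5. 55.173672, 62.601132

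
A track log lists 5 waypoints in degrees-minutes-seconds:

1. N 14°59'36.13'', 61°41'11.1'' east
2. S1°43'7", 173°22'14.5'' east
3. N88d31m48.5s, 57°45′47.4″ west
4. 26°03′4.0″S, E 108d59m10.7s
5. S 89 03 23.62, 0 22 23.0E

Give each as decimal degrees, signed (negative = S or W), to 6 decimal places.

1. 14.993369, 61.686417
2. -1.718611, 173.370694
3. 88.530139, -57.763167
4. -26.051111, 108.986306
5. -89.056561, 0.373056

Point 1:
  Latitude: 14 + 59/60 + 36.13/3600 = 14.9933694
  N → positive
  λ: 61 + 41/60 + 11.1/3600 = 61.6864167
  E → positive
Point 2:
  Lat: 43′ + 7″ = 43.11667′; 1 + 43.11667/60 = 1.7186111
  hemisphere S, so the sign is −
  Longitude: 173° + 22/60 + 14.5/3600 = 173 + 0.366667 + 0.004028 = 173.3706944
  E → positive
Point 3:
  Latitude: 31′ + 48.5″ = 31.80833′; 88 + 31.80833/60 = 88.5301389
  N ⇒ keep positive
  Lon: 57 + 45/60 + 47.4/3600 = 57.7631667
  W → negative
Point 4:
  φ: 26° + 3/60 + 4/3600 = 26 + 0.050000 + 0.001111 = 26.0511111
  hemisphere S, so the sign is −
  Longitude: 108° + 59/60 + 10.7/3600 = 108 + 0.983333 + 0.002972 = 108.9863056
  E ⇒ keep positive
Point 5:
  Lat: 89 + 3/60 + 23.62/3600 = 89.0565611
  hemisphere S, so the sign is −
  Lon: 0° + 22/60 + 23/3600 = 0 + 0.366667 + 0.006389 = 0.3730556
  E ⇒ keep positive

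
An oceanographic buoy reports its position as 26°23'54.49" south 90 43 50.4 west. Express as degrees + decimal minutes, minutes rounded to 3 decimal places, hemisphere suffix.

26° 23.908′ S, 90° 43.840′ W

Latitude: seconds/60 = 0.90817; minutes = 23 + 0.90817 = 23.90817
λ: 43 + 50.4/60 = 43.84000′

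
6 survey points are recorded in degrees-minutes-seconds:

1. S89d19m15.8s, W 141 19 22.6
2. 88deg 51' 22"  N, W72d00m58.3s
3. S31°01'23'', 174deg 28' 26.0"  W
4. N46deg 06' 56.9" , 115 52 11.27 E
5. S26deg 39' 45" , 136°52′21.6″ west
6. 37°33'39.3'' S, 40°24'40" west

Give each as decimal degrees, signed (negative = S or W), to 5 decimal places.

1. -89.32106, -141.32294
2. 88.85611, -72.01619
3. -31.02306, -174.47389
4. 46.11581, 115.86980
5. -26.66250, -136.87267
6. -37.56092, -40.41111

Point 1:
  φ: 89° + 19/60 + 15.8/3600 = 89 + 0.316667 + 0.004389 = 89.321056
  hemisphere S, so the sign is −
  λ: 141° + 19/60 + 22.6/3600 = 141 + 0.316667 + 0.006278 = 141.322944
  W → negative
Point 2:
  Lat: 51′ + 22″ = 51.36667′; 88 + 51.36667/60 = 88.856111
  N → positive
  λ: 72 + 0/60 + 58.3/3600 = 72.016194
  hemisphere W, so the sign is −
Point 3:
  φ: 31 + 1/60 + 23/3600 = 31.023056
  S ⇒ negate
  Longitude: 174° + 28/60 + 26/3600 = 174 + 0.466667 + 0.007222 = 174.473889
  W ⇒ negate
Point 4:
  Latitude: 46° + 6/60 + 56.9/3600 = 46 + 0.100000 + 0.015806 = 46.115806
  N → positive
  Longitude: 115° + 52/60 + 11.27/3600 = 115 + 0.866667 + 0.003131 = 115.869797
  E → positive
Point 5:
  Latitude: 26 + 39/60 + 45/3600 = 26.662500
  S ⇒ negate
  Longitude: 136° + 52/60 + 21.6/3600 = 136 + 0.866667 + 0.006000 = 136.872667
  hemisphere W, so the sign is −
Point 6:
  Latitude: 37 + 33/60 + 39.3/3600 = 37.560917
  hemisphere S, so the sign is −
  Longitude: 40° + 24/60 + 40/3600 = 40 + 0.400000 + 0.011111 = 40.411111
  hemisphere W, so the sign is −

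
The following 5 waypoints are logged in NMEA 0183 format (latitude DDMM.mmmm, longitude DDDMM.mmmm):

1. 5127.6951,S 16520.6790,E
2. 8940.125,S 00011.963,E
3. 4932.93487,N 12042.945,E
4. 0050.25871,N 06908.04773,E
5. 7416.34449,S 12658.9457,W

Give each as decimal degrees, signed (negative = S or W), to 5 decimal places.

Point 1:
  Lat: degrees = first 2 digits = 51, minutes = 27.6951; 51 + 27.6951/60 = 51.461585
  hemisphere S, so the sign is −
  Lon: split at 3 digits → 165° and 20.679′; 165 + 20.679/60 = 165.344650
  E ⇒ keep positive
Point 2:
  φ: degrees = first 2 digits = 89, minutes = 40.125; 89 + 40.125/60 = 89.668750
  hemisphere S, so the sign is −
  λ: split at 3 digits → 000° and 11.963′; 0 + 11.963/60 = 0.199383
  E → positive
Point 3:
  φ: degrees = first 2 digits = 49, minutes = 32.93487; 49 + 32.93487/60 = 49.548915
  N ⇒ keep positive
  Lon: split at 3 digits → 120° and 42.945′; 120 + 42.945/60 = 120.715750
  E ⇒ keep positive
Point 4:
  Lat: split at 2 digits → 00° and 50.25871′; 0 + 50.25871/60 = 0.837645
  N → positive
  Longitude: split at 3 digits → 069° and 8.04773′; 69 + 8.04773/60 = 69.134129
  E → positive
Point 5:
  Lat: degrees = first 2 digits = 74, minutes = 16.34449; 74 + 16.34449/60 = 74.272408
  S → negative
  λ: degrees = first 3 digits = 126, minutes = 58.9457; 126 + 58.9457/60 = 126.982428
  hemisphere W, so the sign is −

1. -51.46159, 165.34465
2. -89.66875, 0.19938
3. 49.54891, 120.71575
4. 0.83765, 69.13413
5. -74.27241, -126.98243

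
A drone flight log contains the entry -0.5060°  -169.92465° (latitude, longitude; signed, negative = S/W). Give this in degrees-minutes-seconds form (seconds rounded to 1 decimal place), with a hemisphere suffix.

Latitude is negative → S; |value| = 0.506000
Lat: 0.506000° → 30.36000′; 0.36000 × 60 = 21.600″
Longitude is negative → W; |value| = 169.924650
λ: whole degrees 169; 55.47900′ → 55′ and 28.740″

0°30′21.6″ S, 169°55′28.7″ W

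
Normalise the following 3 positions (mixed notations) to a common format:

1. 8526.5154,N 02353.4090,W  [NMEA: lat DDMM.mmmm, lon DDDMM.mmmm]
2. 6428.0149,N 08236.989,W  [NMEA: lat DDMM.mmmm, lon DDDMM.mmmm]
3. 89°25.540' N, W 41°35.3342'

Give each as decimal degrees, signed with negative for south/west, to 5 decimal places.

1. 85.44192, -23.89015
2. 64.46692, -82.61648
3. 89.42567, -41.58890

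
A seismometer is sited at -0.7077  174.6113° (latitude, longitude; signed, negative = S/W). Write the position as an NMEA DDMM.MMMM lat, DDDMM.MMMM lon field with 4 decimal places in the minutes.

0042.4620,S / 17436.6780,E

Latitude is negative → S; |value| = 0.707700
Latitude: fractional part 0.707700 → 42.462000 minutes
Longitude: fractional part 0.611300 → 36.678000 minutes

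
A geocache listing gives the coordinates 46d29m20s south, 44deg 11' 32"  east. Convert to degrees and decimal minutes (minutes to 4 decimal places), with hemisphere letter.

46° 29.3333′ S, 44° 11.5333′ E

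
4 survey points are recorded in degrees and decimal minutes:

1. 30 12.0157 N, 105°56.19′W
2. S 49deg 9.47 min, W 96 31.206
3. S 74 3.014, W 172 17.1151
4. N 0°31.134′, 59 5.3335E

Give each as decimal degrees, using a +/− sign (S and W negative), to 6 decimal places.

1. 30.200262, -105.936500
2. -49.157833, -96.520100
3. -74.050233, -172.285252
4. 0.518900, 59.088892

Point 1:
  φ: 12.0157′ = 0.200262°; total 30.2002617
  N → positive
  Lon: 105 + 56.19/60 = 105.9365000
  W ⇒ negate
Point 2:
  φ: 49 + 9.47/60 = 49.1578333
  hemisphere S, so the sign is −
  λ: 31.206′ = 0.520100°; total 96.5201000
  W → negative
Point 3:
  Lat: 3.014′ = 0.050233°; total 74.0502333
  S ⇒ negate
  Longitude: 17.1151′ = 0.285252°; total 172.2852517
  W ⇒ negate
Point 4:
  Latitude: 0 + 31.134/60 = 0.5189000
  N → positive
  Lon: 59 + 5.3335/60 = 59.0888917
  E → positive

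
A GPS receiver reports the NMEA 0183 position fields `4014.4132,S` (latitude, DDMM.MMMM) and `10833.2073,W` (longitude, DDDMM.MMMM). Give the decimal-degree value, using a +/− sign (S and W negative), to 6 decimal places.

-40.240220, -108.553455

Latitude: split at 2 digits → 40° and 14.4132′; 40 + 14.4132/60 = 40.2402200
S ⇒ negate
λ: split at 3 digits → 108° and 33.2073′; 108 + 33.2073/60 = 108.5534550
hemisphere W, so the sign is −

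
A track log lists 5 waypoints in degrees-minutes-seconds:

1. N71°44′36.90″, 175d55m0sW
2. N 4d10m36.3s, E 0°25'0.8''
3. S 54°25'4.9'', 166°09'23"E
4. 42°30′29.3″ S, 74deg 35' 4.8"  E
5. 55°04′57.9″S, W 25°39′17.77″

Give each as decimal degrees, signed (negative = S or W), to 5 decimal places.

1. 71.74358, -175.91667
2. 4.17675, 0.41689
3. -54.41803, 166.15639
4. -42.50814, 74.58467
5. -55.08275, -25.65494

Point 1:
  Latitude: 71° + 44/60 + 36.9/3600 = 71 + 0.733333 + 0.010250 = 71.743583
  N ⇒ keep positive
  Longitude: 55′ + 0″ = 55.00000′; 175 + 55.00000/60 = 175.916667
  W → negative
Point 2:
  Latitude: 10′ + 36.3″ = 10.60500′; 4 + 10.60500/60 = 4.176750
  N → positive
  Lon: 25′ + 0.8″ = 25.01333′; 0 + 25.01333/60 = 0.416889
  E ⇒ keep positive
Point 3:
  φ: 54° + 25/60 + 4.9/3600 = 54 + 0.416667 + 0.001361 = 54.418028
  S ⇒ negate
  λ: 166 + 9/60 + 23/3600 = 166.156389
  E → positive
Point 4:
  Lat: 42 + 30/60 + 29.3/3600 = 42.508139
  hemisphere S, so the sign is −
  Longitude: 74 + 35/60 + 4.8/3600 = 74.584667
  E ⇒ keep positive
Point 5:
  Latitude: 4′ + 57.9″ = 4.96500′; 55 + 4.96500/60 = 55.082750
  hemisphere S, so the sign is −
  Lon: 25 + 39/60 + 17.77/3600 = 25.654936
  W → negative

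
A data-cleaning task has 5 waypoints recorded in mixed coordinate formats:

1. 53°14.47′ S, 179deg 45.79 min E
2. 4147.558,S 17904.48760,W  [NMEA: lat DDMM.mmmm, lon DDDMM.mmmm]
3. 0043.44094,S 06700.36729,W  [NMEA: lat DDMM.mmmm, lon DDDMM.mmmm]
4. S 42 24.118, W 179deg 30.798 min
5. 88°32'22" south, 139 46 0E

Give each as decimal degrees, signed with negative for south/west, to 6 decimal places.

Point 1:
  φ: 14.47′ = 0.241167°; total 53.2411667
  S → negative
  Lon: 45.79′ = 0.763167°; total 179.7631667
  E ⇒ keep positive
Point 2:
  Latitude: split at 2 digits → 41° and 47.558′; 41 + 47.558/60 = 41.7926333
  S → negative
  Longitude: split at 3 digits → 179° and 4.4876′; 179 + 4.4876/60 = 179.0747933
  W → negative
Point 3:
  Latitude: degrees = first 2 digits = 0, minutes = 43.44094; 0 + 43.44094/60 = 0.7240157
  hemisphere S, so the sign is −
  Longitude: split at 3 digits → 067° and 0.36729′; 67 + 0.36729/60 = 67.0061215
  W ⇒ negate
Point 4:
  Latitude: 24.118′ = 0.401967°; total 42.4019667
  S → negative
  Lon: 179 + 30.798/60 = 179.5133000
  hemisphere W, so the sign is −
Point 5:
  Latitude: 32′ + 22″ = 32.36667′; 88 + 32.36667/60 = 88.5394444
  S → negative
  λ: 46′ + 0″ = 46.00000′; 139 + 46.00000/60 = 139.7666667
  E → positive

1. -53.241167, 179.763167
2. -41.792633, -179.074793
3. -0.724016, -67.006122
4. -42.401967, -179.513300
5. -88.539444, 139.766667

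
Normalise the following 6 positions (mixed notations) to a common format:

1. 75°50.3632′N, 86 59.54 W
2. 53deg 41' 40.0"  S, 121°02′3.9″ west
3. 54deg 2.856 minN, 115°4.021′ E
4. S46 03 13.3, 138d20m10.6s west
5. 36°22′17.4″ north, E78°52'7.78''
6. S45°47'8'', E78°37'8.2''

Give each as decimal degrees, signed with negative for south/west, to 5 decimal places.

1. 75.83939, -86.99233
2. -53.69444, -121.03442
3. 54.04760, 115.06702
4. -46.05369, -138.33628
5. 36.37150, 78.86883
6. -45.78556, 78.61894

Point 1:
  Lat: 75 + 50.3632/60 = 75.839387
  N ⇒ keep positive
  Longitude: 86 + 59.54/60 = 86.992333
  hemisphere W, so the sign is −
Point 2:
  Lat: 53 + 41/60 + 40/3600 = 53.694444
  hemisphere S, so the sign is −
  Longitude: 121° + 2/60 + 3.9/3600 = 121 + 0.033333 + 0.001083 = 121.034417
  hemisphere W, so the sign is −
Point 3:
  φ: 2.856′ = 0.047600°; total 54.047600
  N → positive
  Longitude: 115 + 4.021/60 = 115.067017
  E ⇒ keep positive
Point 4:
  Lat: 46 + 3/60 + 13.3/3600 = 46.053694
  hemisphere S, so the sign is −
  λ: 20′ + 10.6″ = 20.17667′; 138 + 20.17667/60 = 138.336278
  hemisphere W, so the sign is −
Point 5:
  φ: 22′ + 17.4″ = 22.29000′; 36 + 22.29000/60 = 36.371500
  N ⇒ keep positive
  λ: 78 + 52/60 + 7.78/3600 = 78.868828
  E ⇒ keep positive
Point 6:
  Latitude: 45° + 47/60 + 8/3600 = 45 + 0.783333 + 0.002222 = 45.785556
  S → negative
  Lon: 78 + 37/60 + 8.2/3600 = 78.618944
  E ⇒ keep positive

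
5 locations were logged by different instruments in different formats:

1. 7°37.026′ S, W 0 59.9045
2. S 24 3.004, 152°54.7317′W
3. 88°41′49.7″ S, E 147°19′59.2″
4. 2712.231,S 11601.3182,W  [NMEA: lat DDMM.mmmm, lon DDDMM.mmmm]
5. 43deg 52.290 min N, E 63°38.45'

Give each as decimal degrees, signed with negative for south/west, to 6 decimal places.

1. -7.617100, -0.998408
2. -24.050067, -152.912195
3. -88.697139, 147.333111
4. -27.203850, -116.021970
5. 43.871500, 63.640833

Point 1:
  Lat: 37.026′ = 0.617100°; total 7.6171000
  hemisphere S, so the sign is −
  λ: 0 + 59.9045/60 = 0.9984083
  W → negative
Point 2:
  φ: 3.004′ = 0.050067°; total 24.0500667
  S ⇒ negate
  Lon: 152 + 54.7317/60 = 152.9121950
  W ⇒ negate
Point 3:
  Lat: 88° + 41/60 + 49.7/3600 = 88 + 0.683333 + 0.013806 = 88.6971389
  hemisphere S, so the sign is −
  λ: 147 + 19/60 + 59.2/3600 = 147.3331111
  E ⇒ keep positive
Point 4:
  φ: split at 2 digits → 27° and 12.231′; 27 + 12.231/60 = 27.2038500
  hemisphere S, so the sign is −
  λ: split at 3 digits → 116° and 1.3182′; 116 + 1.3182/60 = 116.0219700
  W ⇒ negate
Point 5:
  φ: 52.29′ = 0.871500°; total 43.8715000
  N ⇒ keep positive
  λ: 63 + 38.45/60 = 63.6408333
  E → positive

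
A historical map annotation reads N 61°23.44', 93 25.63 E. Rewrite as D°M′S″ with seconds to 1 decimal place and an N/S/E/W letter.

61°23′26.4″ N, 93°25′37.8″ E

Latitude: 23.44000′ → 23′ and 0.44000 × 60 = 26.400″
Longitude: fractional minutes 0.63000 × 60 = 37.800″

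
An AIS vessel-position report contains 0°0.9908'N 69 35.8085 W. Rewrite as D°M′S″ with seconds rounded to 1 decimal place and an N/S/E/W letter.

Latitude: 0.99080′ → 0′ and 0.99080 × 60 = 59.448″
λ: fractional minutes 0.80850 × 60 = 48.510″

0°00′59.4″ N, 69°35′48.5″ W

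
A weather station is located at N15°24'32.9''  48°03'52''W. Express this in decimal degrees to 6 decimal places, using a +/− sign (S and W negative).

15.409139, -48.064444

Lat: 15° + 24/60 + 32.9/3600 = 15 + 0.400000 + 0.009139 = 15.4091389
N → positive
λ: 48 + 3/60 + 52/3600 = 48.0644444
W ⇒ negate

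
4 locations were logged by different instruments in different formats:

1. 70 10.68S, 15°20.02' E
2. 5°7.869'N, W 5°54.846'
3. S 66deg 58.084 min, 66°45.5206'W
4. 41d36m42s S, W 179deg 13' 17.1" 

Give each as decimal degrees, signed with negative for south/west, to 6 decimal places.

Point 1:
  Latitude: 70 + 10.68/60 = 70.1780000
  S ⇒ negate
  Lon: 20.02′ = 0.333667°; total 15.3336667
  E ⇒ keep positive
Point 2:
  Latitude: 5 + 7.869/60 = 5.1311500
  N ⇒ keep positive
  Longitude: 54.846′ = 0.914100°; total 5.9141000
  W ⇒ negate
Point 3:
  Lat: 58.084′ = 0.968067°; total 66.9680667
  hemisphere S, so the sign is −
  Longitude: 66 + 45.5206/60 = 66.7586767
  W → negative
Point 4:
  φ: 41 + 36/60 + 42/3600 = 41.6116667
  S → negative
  λ: 179 + 13/60 + 17.1/3600 = 179.2214167
  hemisphere W, so the sign is −

1. -70.178000, 15.333667
2. 5.131150, -5.914100
3. -66.968067, -66.758677
4. -41.611667, -179.221417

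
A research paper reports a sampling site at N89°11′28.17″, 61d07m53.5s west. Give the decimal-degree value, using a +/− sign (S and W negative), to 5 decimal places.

89.19116, -61.13153

Lat: 89° + 11/60 + 28.17/3600 = 89 + 0.183333 + 0.007825 = 89.191158
N → positive
Longitude: 61 + 7/60 + 53.5/3600 = 61.131528
hemisphere W, so the sign is −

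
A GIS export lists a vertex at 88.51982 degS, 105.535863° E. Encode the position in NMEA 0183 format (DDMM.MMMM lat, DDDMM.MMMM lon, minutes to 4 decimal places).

8831.1892,S / 10532.1518,E

Lat: minutes = (88.519820 − 88) × 60 = 31.189200
Lon: 105° + 0.535863 × 60 = 105° 32.151780′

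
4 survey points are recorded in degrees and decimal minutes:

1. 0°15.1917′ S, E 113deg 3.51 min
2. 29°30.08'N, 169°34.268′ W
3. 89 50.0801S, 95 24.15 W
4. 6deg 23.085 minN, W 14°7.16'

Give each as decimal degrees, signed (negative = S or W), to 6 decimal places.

Point 1:
  φ: 15.1917′ = 0.253195°; total 0.2531950
  hemisphere S, so the sign is −
  Longitude: 3.51′ = 0.058500°; total 113.0585000
  E → positive
Point 2:
  φ: 29 + 30.08/60 = 29.5013333
  N → positive
  λ: 34.268′ = 0.571133°; total 169.5711333
  W → negative
Point 3:
  φ: 89 + 50.0801/60 = 89.8346683
  hemisphere S, so the sign is −
  Longitude: 95 + 24.15/60 = 95.4025000
  W ⇒ negate
Point 4:
  Lat: 23.085′ = 0.384750°; total 6.3847500
  N ⇒ keep positive
  Lon: 14 + 7.16/60 = 14.1193333
  W ⇒ negate

1. -0.253195, 113.058500
2. 29.501333, -169.571133
3. -89.834668, -95.402500
4. 6.384750, -14.119333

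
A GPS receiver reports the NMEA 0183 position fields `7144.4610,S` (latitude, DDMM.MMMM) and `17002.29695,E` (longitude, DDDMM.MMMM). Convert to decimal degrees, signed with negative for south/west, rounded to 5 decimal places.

-71.74102, 170.03828

Latitude: degrees = first 2 digits = 71, minutes = 44.461; 71 + 44.461/60 = 71.741017
hemisphere S, so the sign is −
λ: split at 3 digits → 170° and 2.29695′; 170 + 2.29695/60 = 170.038283
E ⇒ keep positive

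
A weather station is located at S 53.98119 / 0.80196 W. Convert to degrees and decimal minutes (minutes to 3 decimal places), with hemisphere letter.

Latitude: minutes = (53.981190 − 53) × 60 = 58.87140
Lon: 0° + 0.801960 × 60 = 0° 48.11760′

53° 58.871′ S, 0° 48.118′ W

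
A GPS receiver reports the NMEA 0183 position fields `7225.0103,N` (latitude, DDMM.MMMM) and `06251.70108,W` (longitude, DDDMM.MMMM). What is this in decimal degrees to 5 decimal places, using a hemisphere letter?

72.41684° N, 62.86168° W

φ: split at 2 digits → 72° and 25.0103′; 72 + 25.0103/60 = 72.416838
Lon: degrees = first 3 digits = 62, minutes = 51.70108; 62 + 51.70108/60 = 62.861685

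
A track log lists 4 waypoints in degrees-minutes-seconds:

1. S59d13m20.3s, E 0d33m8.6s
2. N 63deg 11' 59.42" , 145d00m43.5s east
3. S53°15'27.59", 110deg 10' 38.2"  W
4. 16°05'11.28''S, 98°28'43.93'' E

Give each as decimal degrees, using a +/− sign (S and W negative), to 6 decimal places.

1. -59.222306, 0.552389
2. 63.199839, 145.012083
3. -53.257664, -110.177278
4. -16.086467, 98.478869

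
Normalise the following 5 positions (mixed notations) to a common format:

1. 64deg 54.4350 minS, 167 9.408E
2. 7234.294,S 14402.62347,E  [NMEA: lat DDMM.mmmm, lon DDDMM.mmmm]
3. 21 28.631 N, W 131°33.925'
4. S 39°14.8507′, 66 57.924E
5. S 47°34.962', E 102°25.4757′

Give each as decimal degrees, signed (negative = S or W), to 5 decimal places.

Point 1:
  φ: 54.435′ = 0.907250°; total 64.907250
  hemisphere S, so the sign is −
  λ: 167 + 9.408/60 = 167.156800
  E ⇒ keep positive
Point 2:
  Latitude: degrees = first 2 digits = 72, minutes = 34.294; 72 + 34.294/60 = 72.571567
  S ⇒ negate
  Lon: split at 3 digits → 144° and 2.62347′; 144 + 2.62347/60 = 144.043725
  E ⇒ keep positive
Point 3:
  Latitude: 21 + 28.631/60 = 21.477183
  N → positive
  Lon: 131 + 33.925/60 = 131.565417
  hemisphere W, so the sign is −
Point 4:
  Lat: 14.8507′ = 0.247512°; total 39.247512
  S → negative
  Longitude: 57.924′ = 0.965400°; total 66.965400
  E → positive
Point 5:
  Lat: 47 + 34.962/60 = 47.582700
  S → negative
  λ: 102 + 25.4757/60 = 102.424595
  E → positive

1. -64.90725, 167.15680
2. -72.57157, 144.04372
3. 21.47718, -131.56542
4. -39.24751, 66.96540
5. -47.58270, 102.42460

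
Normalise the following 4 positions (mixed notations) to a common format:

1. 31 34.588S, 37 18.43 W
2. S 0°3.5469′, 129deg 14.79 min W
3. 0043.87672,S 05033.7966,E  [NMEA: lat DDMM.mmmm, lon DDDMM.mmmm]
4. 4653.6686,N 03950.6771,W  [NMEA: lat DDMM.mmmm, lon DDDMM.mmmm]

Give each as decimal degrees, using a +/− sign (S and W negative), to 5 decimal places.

1. -31.57647, -37.30717
2. -0.05912, -129.24650
3. -0.73128, 50.56328
4. 46.89448, -39.84462

Point 1:
  Lat: 31 + 34.588/60 = 31.576467
  S → negative
  Longitude: 37 + 18.43/60 = 37.307167
  hemisphere W, so the sign is −
Point 2:
  Lat: 3.5469′ = 0.059115°; total 0.059115
  hemisphere S, so the sign is −
  λ: 129 + 14.79/60 = 129.246500
  W ⇒ negate
Point 3:
  Lat: split at 2 digits → 00° and 43.87672′; 0 + 43.87672/60 = 0.731279
  hemisphere S, so the sign is −
  λ: split at 3 digits → 050° and 33.7966′; 50 + 33.7966/60 = 50.563277
  E ⇒ keep positive
Point 4:
  Latitude: degrees = first 2 digits = 46, minutes = 53.6686; 46 + 53.6686/60 = 46.894477
  N ⇒ keep positive
  λ: split at 3 digits → 039° and 50.6771′; 39 + 50.6771/60 = 39.844618
  W ⇒ negate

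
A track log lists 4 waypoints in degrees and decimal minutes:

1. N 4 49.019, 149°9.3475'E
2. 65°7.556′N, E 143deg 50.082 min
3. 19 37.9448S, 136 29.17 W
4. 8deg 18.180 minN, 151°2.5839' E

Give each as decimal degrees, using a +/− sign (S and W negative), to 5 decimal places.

Point 1:
  φ: 49.019′ = 0.816983°; total 4.816983
  N ⇒ keep positive
  λ: 9.3475′ = 0.155792°; total 149.155792
  E → positive
Point 2:
  φ: 65 + 7.556/60 = 65.125933
  N ⇒ keep positive
  Lon: 143 + 50.082/60 = 143.834700
  E ⇒ keep positive
Point 3:
  Latitude: 37.9448′ = 0.632413°; total 19.632413
  hemisphere S, so the sign is −
  Longitude: 29.17′ = 0.486167°; total 136.486167
  W ⇒ negate
Point 4:
  Lat: 8 + 18.18/60 = 8.303000
  N ⇒ keep positive
  Longitude: 151 + 2.5839/60 = 151.043065
  E ⇒ keep positive

1. 4.81698, 149.15579
2. 65.12593, 143.83470
3. -19.63241, -136.48617
4. 8.30300, 151.04307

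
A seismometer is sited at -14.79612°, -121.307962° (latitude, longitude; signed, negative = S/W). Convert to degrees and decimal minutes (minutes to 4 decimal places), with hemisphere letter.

14° 47.7672′ S, 121° 18.4777′ W

Latitude is negative → S; |value| = 14.796120
φ: minutes = (14.796120 − 14) × 60 = 47.767200
Longitude is negative → W; |value| = 121.307962
λ: 121° + 0.307962 × 60 = 121° 18.477720′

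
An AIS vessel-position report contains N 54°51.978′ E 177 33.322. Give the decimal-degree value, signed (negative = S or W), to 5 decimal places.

φ: 51.978′ = 0.866300°; total 54.866300
N ⇒ keep positive
λ: 177 + 33.322/60 = 177.555367
E → positive

54.86630, 177.55537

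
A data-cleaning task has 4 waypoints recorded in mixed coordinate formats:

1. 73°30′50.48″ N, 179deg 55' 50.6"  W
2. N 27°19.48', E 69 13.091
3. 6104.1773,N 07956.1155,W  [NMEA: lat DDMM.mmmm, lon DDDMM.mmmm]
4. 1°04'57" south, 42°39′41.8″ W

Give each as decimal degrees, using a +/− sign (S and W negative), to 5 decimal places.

1. 73.51402, -179.93072
2. 27.32467, 69.21818
3. 61.06962, -79.93526
4. -1.08250, -42.66161

Point 1:
  φ: 73° + 30/60 + 50.48/3600 = 73 + 0.500000 + 0.014022 = 73.514022
  N ⇒ keep positive
  Longitude: 179° + 55/60 + 50.6/3600 = 179 + 0.916667 + 0.014056 = 179.930722
  W ⇒ negate
Point 2:
  Latitude: 27 + 19.48/60 = 27.324667
  N ⇒ keep positive
  Longitude: 69 + 13.091/60 = 69.218183
  E ⇒ keep positive
Point 3:
  Lat: degrees = first 2 digits = 61, minutes = 4.1773; 61 + 4.1773/60 = 61.069622
  N → positive
  Lon: degrees = first 3 digits = 79, minutes = 56.1155; 79 + 56.1155/60 = 79.935258
  W ⇒ negate
Point 4:
  Lat: 1 + 4/60 + 57/3600 = 1.082500
  hemisphere S, so the sign is −
  λ: 42° + 39/60 + 41.8/3600 = 42 + 0.650000 + 0.011611 = 42.661611
  W → negative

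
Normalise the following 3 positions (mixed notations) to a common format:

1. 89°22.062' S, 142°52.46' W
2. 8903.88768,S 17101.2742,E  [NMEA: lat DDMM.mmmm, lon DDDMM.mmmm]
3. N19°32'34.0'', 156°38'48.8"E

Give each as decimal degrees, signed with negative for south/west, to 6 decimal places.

Point 1:
  φ: 89 + 22.062/60 = 89.3677000
  S ⇒ negate
  λ: 142 + 52.46/60 = 142.8743333
  hemisphere W, so the sign is −
Point 2:
  Latitude: split at 2 digits → 89° and 3.88768′; 89 + 3.88768/60 = 89.0647947
  hemisphere S, so the sign is −
  λ: split at 3 digits → 171° and 1.2742′; 171 + 1.2742/60 = 171.0212367
  E → positive
Point 3:
  φ: 32′ + 34″ = 32.56667′; 19 + 32.56667/60 = 19.5427778
  N → positive
  Lon: 156° + 38/60 + 48.8/3600 = 156 + 0.633333 + 0.013556 = 156.6468889
  E → positive

1. -89.367700, -142.874333
2. -89.064795, 171.021237
3. 19.542778, 156.646889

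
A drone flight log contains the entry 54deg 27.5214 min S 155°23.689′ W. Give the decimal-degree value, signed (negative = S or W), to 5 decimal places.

Lat: 27.5214′ = 0.458690°; total 54.458690
S → negative
Longitude: 23.689′ = 0.394817°; total 155.394817
W → negative

-54.45869, -155.39482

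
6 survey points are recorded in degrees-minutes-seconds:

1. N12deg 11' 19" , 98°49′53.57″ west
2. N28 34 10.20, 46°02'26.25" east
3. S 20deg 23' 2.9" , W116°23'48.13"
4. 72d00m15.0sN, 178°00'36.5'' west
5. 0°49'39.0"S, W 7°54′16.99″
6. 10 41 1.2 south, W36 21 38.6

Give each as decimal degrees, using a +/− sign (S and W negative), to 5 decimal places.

Point 1:
  Latitude: 11′ + 19″ = 11.31667′; 12 + 11.31667/60 = 12.188611
  N → positive
  Longitude: 49′ + 53.57″ = 49.89283′; 98 + 49.89283/60 = 98.831547
  hemisphere W, so the sign is −
Point 2:
  Lat: 28° + 34/60 + 10.2/3600 = 28 + 0.566667 + 0.002833 = 28.569500
  N ⇒ keep positive
  λ: 46° + 2/60 + 26.25/3600 = 46 + 0.033333 + 0.007292 = 46.040625
  E → positive
Point 3:
  φ: 23′ + 2.9″ = 23.04833′; 20 + 23.04833/60 = 20.384139
  hemisphere S, so the sign is −
  Lon: 116° + 23/60 + 48.13/3600 = 116 + 0.383333 + 0.013369 = 116.396703
  W ⇒ negate
Point 4:
  φ: 0′ + 15″ = 0.25000′; 72 + 0.25000/60 = 72.004167
  N ⇒ keep positive
  Longitude: 178 + 0/60 + 36.5/3600 = 178.010139
  W ⇒ negate
Point 5:
  Latitude: 0° + 49/60 + 39/3600 = 0 + 0.816667 + 0.010833 = 0.827500
  hemisphere S, so the sign is −
  λ: 7 + 54/60 + 16.99/3600 = 7.904719
  W ⇒ negate
Point 6:
  φ: 41′ + 1.2″ = 41.02000′; 10 + 41.02000/60 = 10.683667
  S → negative
  Longitude: 36 + 21/60 + 38.6/3600 = 36.360722
  W ⇒ negate

1. 12.18861, -98.83155
2. 28.56950, 46.04063
3. -20.38414, -116.39670
4. 72.00417, -178.01014
5. -0.82750, -7.90472
6. -10.68367, -36.36072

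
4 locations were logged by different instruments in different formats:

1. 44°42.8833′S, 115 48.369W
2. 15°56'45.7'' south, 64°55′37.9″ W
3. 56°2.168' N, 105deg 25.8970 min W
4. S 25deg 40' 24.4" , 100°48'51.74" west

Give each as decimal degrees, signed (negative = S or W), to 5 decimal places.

1. -44.71472, -115.80615
2. -15.94603, -64.92719
3. 56.03613, -105.43162
4. -25.67344, -100.81437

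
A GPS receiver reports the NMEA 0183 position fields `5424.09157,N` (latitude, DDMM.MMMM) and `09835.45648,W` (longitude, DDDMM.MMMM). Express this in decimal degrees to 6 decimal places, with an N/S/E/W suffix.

54.401526° N, 98.590941° W

φ: split at 2 digits → 54° and 24.09157′; 54 + 24.09157/60 = 54.4015262
Longitude: degrees = first 3 digits = 98, minutes = 35.45648; 98 + 35.45648/60 = 98.5909413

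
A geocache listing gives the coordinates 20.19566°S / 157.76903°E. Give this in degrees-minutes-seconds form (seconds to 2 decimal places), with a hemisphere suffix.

20°11′44.38″ S, 157°46′8.51″ E

Latitude: 0.195660 × 60 = 11.73960′ → 11′, remainder × 60 = 44.3760″
Lon: 0.769030° → 46.14180′; 0.14180 × 60 = 8.5080″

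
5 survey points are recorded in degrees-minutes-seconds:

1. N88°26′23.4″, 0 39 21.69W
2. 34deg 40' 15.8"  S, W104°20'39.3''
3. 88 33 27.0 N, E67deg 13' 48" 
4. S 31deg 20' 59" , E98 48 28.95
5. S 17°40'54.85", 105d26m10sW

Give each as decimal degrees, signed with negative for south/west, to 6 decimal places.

Point 1:
  Latitude: 88 + 26/60 + 23.4/3600 = 88.4398333
  N ⇒ keep positive
  Lon: 0 + 39/60 + 21.69/3600 = 0.6560250
  W → negative
Point 2:
  Latitude: 34° + 40/60 + 15.8/3600 = 34 + 0.666667 + 0.004389 = 34.6710556
  S → negative
  Lon: 104° + 20/60 + 39.3/3600 = 104 + 0.333333 + 0.010917 = 104.3442500
  W → negative
Point 3:
  φ: 88° + 33/60 + 27/3600 = 88 + 0.550000 + 0.007500 = 88.5575000
  N → positive
  λ: 67° + 13/60 + 48/3600 = 67 + 0.216667 + 0.013333 = 67.2300000
  E → positive
Point 4:
  φ: 31° + 20/60 + 59/3600 = 31 + 0.333333 + 0.016389 = 31.3497222
  S ⇒ negate
  Longitude: 98 + 48/60 + 28.95/3600 = 98.8080417
  E → positive
Point 5:
  Lat: 40′ + 54.85″ = 40.91417′; 17 + 40.91417/60 = 17.6819028
  hemisphere S, so the sign is −
  λ: 26′ + 10″ = 26.16667′; 105 + 26.16667/60 = 105.4361111
  W ⇒ negate

1. 88.439833, -0.656025
2. -34.671056, -104.344250
3. 88.557500, 67.230000
4. -31.349722, 98.808042
5. -17.681903, -105.436111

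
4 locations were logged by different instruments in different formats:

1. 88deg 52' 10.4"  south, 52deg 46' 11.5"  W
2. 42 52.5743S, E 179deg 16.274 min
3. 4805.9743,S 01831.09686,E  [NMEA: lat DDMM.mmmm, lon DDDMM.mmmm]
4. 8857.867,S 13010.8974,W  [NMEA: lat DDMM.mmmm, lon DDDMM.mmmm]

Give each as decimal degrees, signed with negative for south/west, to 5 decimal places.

1. -88.86956, -52.76986
2. -42.87624, 179.27123
3. -48.09957, 18.51828
4. -88.96445, -130.18162

Point 1:
  φ: 88 + 52/60 + 10.4/3600 = 88.869556
  hemisphere S, so the sign is −
  Lon: 52° + 46/60 + 11.5/3600 = 52 + 0.766667 + 0.003194 = 52.769861
  W → negative
Point 2:
  φ: 52.5743′ = 0.876238°; total 42.876238
  S ⇒ negate
  Longitude: 179 + 16.274/60 = 179.271233
  E ⇒ keep positive
Point 3:
  Lat: degrees = first 2 digits = 48, minutes = 5.9743; 48 + 5.9743/60 = 48.099572
  hemisphere S, so the sign is −
  Longitude: degrees = first 3 digits = 18, minutes = 31.09686; 18 + 31.09686/60 = 18.518281
  E → positive
Point 4:
  Latitude: split at 2 digits → 88° and 57.867′; 88 + 57.867/60 = 88.964450
  S → negative
  Lon: split at 3 digits → 130° and 10.8974′; 130 + 10.8974/60 = 130.181623
  W ⇒ negate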